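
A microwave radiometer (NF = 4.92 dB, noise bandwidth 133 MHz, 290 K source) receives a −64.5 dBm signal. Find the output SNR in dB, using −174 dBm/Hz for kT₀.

Noise floor: N = −174 + 10 log₁₀(B) + NF
10 log₁₀(1.33×10⁸) = 81.24 dB
N = −174 + 81.24 + 4.92 = −87.84 dBm
SNR = P_sig − N = −64.5 − (−87.84) = 23.34 dB → 23.3 dB

23.3 dB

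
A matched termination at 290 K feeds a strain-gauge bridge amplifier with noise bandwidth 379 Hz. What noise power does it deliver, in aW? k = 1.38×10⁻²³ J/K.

P_n = kTB = 1.38×10⁻²³ × 290 × 3.79×10² = 1.52×10⁻¹⁸ W = 1.52 aW

1.52 aW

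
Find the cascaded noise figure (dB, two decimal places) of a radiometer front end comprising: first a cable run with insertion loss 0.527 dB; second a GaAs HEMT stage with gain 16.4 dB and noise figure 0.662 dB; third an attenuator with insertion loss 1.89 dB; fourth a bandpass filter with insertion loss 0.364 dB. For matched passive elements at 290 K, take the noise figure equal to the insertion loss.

1.25 dB

Convert to linear (a loss of L dB is a gain of −L dB): F_i = 10^(NF_i/10), G_i = 10^(G_i,dB/10)
  Stage 1: F_1 = 10^(0.527/10) = 1.129, G_1 = 10^(−0.527/10) = 0.8857
  Stage 2: F_2 = 10^(0.662/10) = 1.165, G_2 = 10^(16.4/10) = 43.65
  Stage 3: F_3 = 10^(1.89/10) = 1.545, G_3 = 10^(−1.89/10) = 0.6471
  Stage 4: F_4 = 10^(0.364/10) = 1.087, G_4 = 10^(−0.364/10) = 0.9196
Friis cascade:
  F = 1.129 + (1.165 − 1)/0.8857 + (1.545 − 1)/38.66 + (1.087 − 1)/25.02 = 1.333
NF = 10 log₁₀(1.333) = 1.25 dB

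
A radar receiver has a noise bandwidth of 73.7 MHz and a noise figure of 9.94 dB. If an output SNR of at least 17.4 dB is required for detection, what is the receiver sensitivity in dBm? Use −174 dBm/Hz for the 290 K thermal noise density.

−68.0 dBm

Sensitivity = −174 + 10 log₁₀(B) + NF + SNR_min
= −174 + 78.67 + 9.94 + 17.4
= −67.99 dBm → −68.0 dBm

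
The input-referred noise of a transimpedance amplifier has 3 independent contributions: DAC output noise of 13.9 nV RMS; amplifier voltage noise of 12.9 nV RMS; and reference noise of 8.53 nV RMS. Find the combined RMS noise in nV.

Uncorrelated sources add in power (mean-square): V_tot = √(ΣV_i²)
V_tot = √[(1.39×10⁻⁸)² + (1.29×10⁻⁸)² + (8.53×10⁻⁹)²] = 2.08×10⁻⁸ V = 20.8 nV

20.8 nV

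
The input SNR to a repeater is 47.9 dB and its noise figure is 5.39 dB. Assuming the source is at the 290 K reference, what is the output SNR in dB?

42.51 dB

By definition F = SNR_in/SNR_out, so in dB: SNR_out = SNR_in − NF
SNR_out = 47.9 − 5.39 = 42.51 dB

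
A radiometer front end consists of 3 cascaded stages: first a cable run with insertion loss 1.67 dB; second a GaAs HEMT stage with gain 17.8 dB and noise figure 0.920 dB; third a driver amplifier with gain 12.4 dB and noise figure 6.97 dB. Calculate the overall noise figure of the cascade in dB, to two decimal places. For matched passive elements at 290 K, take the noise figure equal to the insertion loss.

2.82 dB

Convert to linear (a loss of L dB is a gain of −L dB): F_i = 10^(NF_i/10), G_i = 10^(G_i,dB/10)
  Stage 1: F_1 = 10^(1.67/10) = 1.469, G_1 = 10^(−1.67/10) = 0.6808
  Stage 2: F_2 = 10^(0.920/10) = 1.236, G_2 = 10^(17.8/10) = 60.26
  Stage 3: F_3 = 10^(6.97/10) = 4.977, G_3 = 10^(12.4/10) = 17.38
Friis cascade:
  F = 1.469 + (1.236 − 1)/0.6808 + (4.977 − 1)/41.02 = 1.912
NF = 10 log₁₀(1.912) = 2.82 dB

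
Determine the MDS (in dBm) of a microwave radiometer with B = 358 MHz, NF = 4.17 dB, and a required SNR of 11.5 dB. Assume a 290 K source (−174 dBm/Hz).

Sensitivity = −174 + 10 log₁₀(B) + NF + SNR_min
= −174 + 85.54 + 4.17 + 11.5
= −72.79 dBm → −72.8 dBm

−72.8 dBm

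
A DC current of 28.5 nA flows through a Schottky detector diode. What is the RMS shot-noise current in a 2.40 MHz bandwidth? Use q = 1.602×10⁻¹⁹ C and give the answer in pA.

148 pA

I_n = √(2qI·B)
2qI·B = 2 × 1.602×10⁻¹⁹ × 2.85×10⁻⁸ × 2.40×10⁶ = 2.19×10⁻²⁰ A²
I_n = √(2.19×10⁻²⁰) = 1.48×10⁻¹⁰ A = 148 pA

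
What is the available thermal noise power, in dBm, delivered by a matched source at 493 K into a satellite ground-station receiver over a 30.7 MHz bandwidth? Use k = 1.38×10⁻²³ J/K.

−96.8 dBm

P_n = kTB = 1.38×10⁻²³ × 493 × 3.07×10⁷ = 2.09×10⁻¹³ W
In dBm: 10 log₁₀(2.09×10⁻¹³ / 10⁻³) = −96.8 dBm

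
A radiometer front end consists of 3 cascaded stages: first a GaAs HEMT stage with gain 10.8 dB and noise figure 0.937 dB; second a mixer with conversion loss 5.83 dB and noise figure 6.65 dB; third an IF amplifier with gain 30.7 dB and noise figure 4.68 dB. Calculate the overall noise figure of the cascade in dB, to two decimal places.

Convert to linear (a loss of L dB is a gain of −L dB): F_i = 10^(NF_i/10), G_i = 10^(G_i,dB/10)
  Stage 1: F_1 = 10^(0.937/10) = 1.241, G_1 = 10^(10.8/10) = 12.02
  Stage 2: F_2 = 10^(6.65/10) = 4.624, G_2 = 10^(−5.83/10) = 0.2612
  Stage 3: F_3 = 10^(4.68/10) = 2.938, G_3 = 10^(30.7/10) = 1175
Friis cascade:
  F = 1.241 + (4.624 − 1)/12.02 + (2.938 − 1)/3.141 = 2.159
NF = 10 log₁₀(2.159) = 3.34 dB

3.34 dB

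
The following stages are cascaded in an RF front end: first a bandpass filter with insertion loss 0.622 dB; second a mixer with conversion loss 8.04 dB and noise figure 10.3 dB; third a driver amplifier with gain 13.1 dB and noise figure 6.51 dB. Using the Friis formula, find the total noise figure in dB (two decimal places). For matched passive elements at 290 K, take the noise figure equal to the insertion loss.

Convert to linear (a loss of L dB is a gain of −L dB): F_i = 10^(NF_i/10), G_i = 10^(G_i,dB/10)
  Stage 1: F_1 = 10^(0.622/10) = 1.154, G_1 = 10^(−0.622/10) = 0.8666
  Stage 2: F_2 = 10^(10.3/10) = 10.72, G_2 = 10^(−8.04/10) = 0.1570
  Stage 3: F_3 = 10^(6.51/10) = 4.477, G_3 = 10^(13.1/10) = 20.42
Friis cascade:
  F = 1.154 + (10.72 − 1)/0.8666 + (4.477 − 1)/0.1361 = 37.92
NF = 10 log₁₀(37.92) = 15.79 dB

15.79 dB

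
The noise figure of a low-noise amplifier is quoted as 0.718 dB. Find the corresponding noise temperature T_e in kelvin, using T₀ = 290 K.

52.1 K

F = 10^(0.718/10) = 1.17978
T_e = (F − 1)·T₀ = (1.17978 − 1) × 290 = 52.1 K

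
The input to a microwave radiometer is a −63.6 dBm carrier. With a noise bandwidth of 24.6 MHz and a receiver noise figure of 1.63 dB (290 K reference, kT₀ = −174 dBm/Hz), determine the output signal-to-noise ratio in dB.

Noise floor: N = −174 + 10 log₁₀(B) + NF
10 log₁₀(2.46×10⁷) = 73.91 dB
N = −174 + 73.91 + 1.63 = −98.46 dBm
SNR = P_sig − N = −63.6 − (−98.46) = 34.86 dB → 34.9 dB

34.9 dB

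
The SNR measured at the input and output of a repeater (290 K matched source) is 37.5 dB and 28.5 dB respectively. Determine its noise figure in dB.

NF (dB) = SNR_in(dB) − SNR_out(dB) when the source is at T₀
NF = 37.5 − 28.5 = 9.0 dB

9.0 dB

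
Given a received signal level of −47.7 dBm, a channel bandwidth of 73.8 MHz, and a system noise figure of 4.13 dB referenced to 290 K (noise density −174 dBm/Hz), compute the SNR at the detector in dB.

Noise floor: N = −174 + 10 log₁₀(B) + NF
10 log₁₀(7.38×10⁷) = 78.68 dB
N = −174 + 78.68 + 4.13 = −91.19 dBm
SNR = P_sig − N = −47.7 − (−91.19) = 43.49 dB → 43.5 dB

43.5 dB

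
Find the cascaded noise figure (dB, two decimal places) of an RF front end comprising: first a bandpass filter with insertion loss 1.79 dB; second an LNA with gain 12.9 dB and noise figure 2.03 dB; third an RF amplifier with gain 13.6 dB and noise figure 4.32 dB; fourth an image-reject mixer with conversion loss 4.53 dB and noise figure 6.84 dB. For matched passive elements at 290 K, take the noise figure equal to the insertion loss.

4.07 dB

Convert to linear (a loss of L dB is a gain of −L dB): F_i = 10^(NF_i/10), G_i = 10^(G_i,dB/10)
  Stage 1: F_1 = 10^(1.79/10) = 1.510, G_1 = 10^(−1.79/10) = 0.6622
  Stage 2: F_2 = 10^(2.03/10) = 1.596, G_2 = 10^(12.9/10) = 19.50
  Stage 3: F_3 = 10^(4.32/10) = 2.704, G_3 = 10^(13.6/10) = 22.91
  Stage 4: F_4 = 10^(6.84/10) = 4.831, G_4 = 10^(−4.53/10) = 0.3524
Friis cascade:
  F = 1.510 + (1.596 − 1)/0.6622 + (2.704 − 1)/12.91 + (4.831 − 1)/295.8 = 2.555
NF = 10 log₁₀(2.555) = 4.07 dB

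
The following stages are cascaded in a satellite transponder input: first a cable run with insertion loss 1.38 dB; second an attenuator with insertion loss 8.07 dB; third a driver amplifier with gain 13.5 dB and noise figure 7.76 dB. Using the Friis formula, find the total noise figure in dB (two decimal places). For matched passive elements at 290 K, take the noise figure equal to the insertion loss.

17.21 dB

Convert to linear (a loss of L dB is a gain of −L dB): F_i = 10^(NF_i/10), G_i = 10^(G_i,dB/10)
  Stage 1: F_1 = 10^(1.38/10) = 1.374, G_1 = 10^(−1.38/10) = 0.7278
  Stage 2: F_2 = 10^(8.07/10) = 6.412, G_2 = 10^(−8.07/10) = 0.1560
  Stage 3: F_3 = 10^(7.76/10) = 5.970, G_3 = 10^(13.5/10) = 22.39
Friis cascade:
  F = 1.374 + (6.412 − 1)/0.7278 + (5.970 − 1)/0.1135 = 52.60
NF = 10 log₁₀(52.60) = 17.21 dB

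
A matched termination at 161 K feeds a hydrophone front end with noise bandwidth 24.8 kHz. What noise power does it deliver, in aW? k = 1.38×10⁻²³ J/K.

55.1 aW

P_n = kTB = 1.38×10⁻²³ × 161 × 2.48×10⁴ = 5.51×10⁻¹⁷ W = 55.1 aW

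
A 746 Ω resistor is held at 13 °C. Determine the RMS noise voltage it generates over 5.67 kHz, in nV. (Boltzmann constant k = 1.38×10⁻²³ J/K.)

T = 13 °C + 273.15 = 286.15 K
V_n = √(4kTRB)
4kTRB = 4 × 1.38×10⁻²³ × 286.15 × 7.46×10² × 5.67×10³ = 6.68×10⁻¹⁴ V²
V_n = √(6.68×10⁻¹⁴) = 2.58×10⁻⁷ V = 258 nV

258 nV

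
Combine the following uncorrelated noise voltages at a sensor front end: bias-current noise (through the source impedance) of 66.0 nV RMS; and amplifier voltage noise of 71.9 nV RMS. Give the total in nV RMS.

97.6 nV

Uncorrelated sources add in power (mean-square): V_tot = √(ΣV_i²)
V_tot = √[(6.60×10⁻⁸)² + (7.19×10⁻⁸)²] = 9.76×10⁻⁸ V = 97.6 nV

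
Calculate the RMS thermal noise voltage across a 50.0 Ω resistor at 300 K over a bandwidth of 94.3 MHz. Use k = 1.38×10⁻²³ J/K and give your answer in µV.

V_n = √(4kTRB)
4kTRB = 4 × 1.38×10⁻²³ × 300 × 5.00×10¹ × 9.43×10⁷ = 7.81×10⁻¹¹ V²
V_n = √(7.81×10⁻¹¹) = 8.84×10⁻⁶ V = 8.84 µV

8.84 µV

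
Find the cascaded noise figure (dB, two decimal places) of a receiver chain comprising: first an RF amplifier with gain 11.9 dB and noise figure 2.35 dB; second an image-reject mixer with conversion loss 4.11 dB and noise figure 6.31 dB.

Convert to linear (a loss of L dB is a gain of −L dB): F_i = 10^(NF_i/10), G_i = 10^(G_i,dB/10)
  Stage 1: F_1 = 10^(2.35/10) = 1.718, G_1 = 10^(11.9/10) = 15.49
  Stage 2: F_2 = 10^(6.31/10) = 4.276, G_2 = 10^(−4.11/10) = 0.3882
Friis cascade:
  F = 1.718 + (4.276 − 1)/15.49 = 1.929
NF = 10 log₁₀(1.929) = 2.85 dB

2.85 dB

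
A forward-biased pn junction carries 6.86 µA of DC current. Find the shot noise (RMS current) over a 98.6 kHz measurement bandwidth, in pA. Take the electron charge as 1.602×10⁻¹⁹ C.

466 pA

I_n = √(2qI·B)
2qI·B = 2 × 1.602×10⁻¹⁹ × 6.86×10⁻⁶ × 9.86×10⁴ = 2.17×10⁻¹⁹ A²
I_n = √(2.17×10⁻¹⁹) = 4.66×10⁻¹⁰ A = 466 pA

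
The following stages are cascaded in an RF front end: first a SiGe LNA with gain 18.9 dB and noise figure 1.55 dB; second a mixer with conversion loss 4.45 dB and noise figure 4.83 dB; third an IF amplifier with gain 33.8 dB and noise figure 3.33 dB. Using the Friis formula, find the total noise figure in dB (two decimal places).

Convert to linear (a loss of L dB is a gain of −L dB): F_i = 10^(NF_i/10), G_i = 10^(G_i,dB/10)
  Stage 1: F_1 = 10^(1.55/10) = 1.429, G_1 = 10^(18.9/10) = 77.62
  Stage 2: F_2 = 10^(4.83/10) = 3.041, G_2 = 10^(−4.45/10) = 0.3589
  Stage 3: F_3 = 10^(3.33/10) = 2.153, G_3 = 10^(33.8/10) = 2399
Friis cascade:
  F = 1.429 + (3.041 − 1)/77.62 + (2.153 − 1)/27.86 = 1.497
NF = 10 log₁₀(1.497) = 1.75 dB

1.75 dB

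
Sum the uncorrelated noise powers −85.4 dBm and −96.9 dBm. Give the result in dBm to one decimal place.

−85.1 dBm

Convert to linear, add, convert back:
P₁ = 2.88×10⁻¹² W, P₂ = 2.04×10⁻¹³ W
P_tot = 3.09×10⁻¹² W → 10 log₁₀(P_tot / 10⁻³) = −85.1 dBm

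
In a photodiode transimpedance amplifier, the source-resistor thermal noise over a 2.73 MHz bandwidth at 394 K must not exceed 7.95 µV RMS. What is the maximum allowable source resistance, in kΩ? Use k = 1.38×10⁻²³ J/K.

Johnson–Nyquist: V_n = √(4kTRB) ⇒ R = V_n² / (4kTB)
4kTB = 4 × 1.38×10⁻²³ × 394 × 2.73×10⁶ = 5.94×10⁻¹⁴
R = (7.95×10⁻⁶)² / 5.94×10⁻¹⁴ = 1.06×10³ Ω = 1.06 kΩ

1.06 kΩ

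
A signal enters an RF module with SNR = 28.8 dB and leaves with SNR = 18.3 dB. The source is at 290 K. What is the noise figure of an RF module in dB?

NF (dB) = SNR_in(dB) − SNR_out(dB) when the source is at T₀
NF = 28.8 − 18.3 = 10.5 dB

10.5 dB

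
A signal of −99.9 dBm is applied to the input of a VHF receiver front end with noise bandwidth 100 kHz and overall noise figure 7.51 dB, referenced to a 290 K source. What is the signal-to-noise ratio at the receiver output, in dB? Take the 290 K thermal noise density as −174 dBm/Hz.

Noise floor: N = −174 + 10 log₁₀(B) + NF
10 log₁₀(1.00×10⁵) = 50 dB
N = −174 + 50 + 7.51 = −116.49 dBm
SNR = P_sig − N = −99.9 − (−116.49) = 16.59 dB → 16.6 dB

16.6 dB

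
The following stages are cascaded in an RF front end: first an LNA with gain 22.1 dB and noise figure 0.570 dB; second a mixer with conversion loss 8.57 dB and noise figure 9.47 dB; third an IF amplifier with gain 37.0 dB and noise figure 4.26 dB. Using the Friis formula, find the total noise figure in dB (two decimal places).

Convert to linear (a loss of L dB is a gain of −L dB): F_i = 10^(NF_i/10), G_i = 10^(G_i,dB/10)
  Stage 1: F_1 = 10^(0.570/10) = 1.140, G_1 = 10^(22.1/10) = 162.2
  Stage 2: F_2 = 10^(9.47/10) = 8.851, G_2 = 10^(−8.57/10) = 0.1390
  Stage 3: F_3 = 10^(4.26/10) = 2.667, G_3 = 10^(37.0/10) = 5012
Friis cascade:
  F = 1.140 + (8.851 − 1)/162.2 + (2.667 − 1)/22.54 = 1.263
NF = 10 log₁₀(1.263) = 1.01 dB

1.01 dB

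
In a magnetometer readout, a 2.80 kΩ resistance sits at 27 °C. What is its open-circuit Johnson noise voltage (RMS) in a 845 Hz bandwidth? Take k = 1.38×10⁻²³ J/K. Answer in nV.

198 nV

T = 27 °C + 273.15 = 300.15 K
V_n = √(4kTRB)
4kTRB = 4 × 1.38×10⁻²³ × 300.15 × 2.80×10³ × 8.45×10² = 3.92×10⁻¹⁴ V²
V_n = √(3.92×10⁻¹⁴) = 1.98×10⁻⁷ V = 198 nV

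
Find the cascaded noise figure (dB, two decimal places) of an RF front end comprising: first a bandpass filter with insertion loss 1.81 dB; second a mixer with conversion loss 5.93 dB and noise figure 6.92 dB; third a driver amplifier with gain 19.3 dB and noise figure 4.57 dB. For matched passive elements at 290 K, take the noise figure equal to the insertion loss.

12.68 dB

Convert to linear (a loss of L dB is a gain of −L dB): F_i = 10^(NF_i/10), G_i = 10^(G_i,dB/10)
  Stage 1: F_1 = 10^(1.81/10) = 1.517, G_1 = 10^(−1.81/10) = 0.6592
  Stage 2: F_2 = 10^(6.92/10) = 4.920, G_2 = 10^(−5.93/10) = 0.2553
  Stage 3: F_3 = 10^(4.57/10) = 2.864, G_3 = 10^(19.3/10) = 85.11
Friis cascade:
  F = 1.517 + (4.920 − 1)/0.6592 + (2.864 − 1)/0.1683 = 18.54
NF = 10 log₁₀(18.54) = 12.68 dB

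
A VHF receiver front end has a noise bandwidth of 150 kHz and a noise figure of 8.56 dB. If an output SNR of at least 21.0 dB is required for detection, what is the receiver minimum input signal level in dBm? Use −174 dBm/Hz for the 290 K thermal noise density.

−92.7 dBm

Sensitivity = −174 + 10 log₁₀(B) + NF + SNR_min
= −174 + 51.76 + 8.56 + 21.0
= −92.68 dBm → −92.7 dBm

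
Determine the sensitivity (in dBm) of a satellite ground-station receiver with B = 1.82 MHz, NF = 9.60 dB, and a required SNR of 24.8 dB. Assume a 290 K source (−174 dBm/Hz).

Sensitivity = −174 + 10 log₁₀(B) + NF + SNR_min
= −174 + 62.6 + 9.60 + 24.8
= −77.00 dBm → −77.0 dBm

−77.0 dBm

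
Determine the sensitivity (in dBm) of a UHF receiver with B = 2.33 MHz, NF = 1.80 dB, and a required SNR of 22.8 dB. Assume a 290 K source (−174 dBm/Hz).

Sensitivity = −174 + 10 log₁₀(B) + NF + SNR_min
= −174 + 63.67 + 1.80 + 22.8
= −85.73 dBm → −85.7 dBm

−85.7 dBm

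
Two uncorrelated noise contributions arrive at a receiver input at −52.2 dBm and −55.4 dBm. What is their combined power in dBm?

−50.5 dBm

Convert to linear, add, convert back:
P₁ = 6.03×10⁻⁹ W, P₂ = 2.88×10⁻⁹ W
P_tot = 8.91×10⁻⁹ W → 10 log₁₀(P_tot / 10⁻³) = −50.5 dBm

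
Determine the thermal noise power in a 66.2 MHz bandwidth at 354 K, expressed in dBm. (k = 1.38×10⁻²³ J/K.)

P_n = kTB = 1.38×10⁻²³ × 354 × 6.62×10⁷ = 3.23×10⁻¹³ W
In dBm: 10 log₁₀(3.23×10⁻¹³ / 10⁻³) = −94.9 dBm

−94.9 dBm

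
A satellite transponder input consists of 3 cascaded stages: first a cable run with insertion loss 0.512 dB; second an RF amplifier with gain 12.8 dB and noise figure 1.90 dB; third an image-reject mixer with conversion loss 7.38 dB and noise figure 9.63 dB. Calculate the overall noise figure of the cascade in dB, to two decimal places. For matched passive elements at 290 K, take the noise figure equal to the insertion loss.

Convert to linear (a loss of L dB is a gain of −L dB): F_i = 10^(NF_i/10), G_i = 10^(G_i,dB/10)
  Stage 1: F_1 = 10^(0.512/10) = 1.125, G_1 = 10^(−0.512/10) = 0.8888
  Stage 2: F_2 = 10^(1.90/10) = 1.549, G_2 = 10^(12.8/10) = 19.05
  Stage 3: F_3 = 10^(9.63/10) = 9.183, G_3 = 10^(−7.38/10) = 0.1828
Friis cascade:
  F = 1.125 + (1.549 − 1)/0.8888 + (9.183 − 1)/16.94 = 2.226
NF = 10 log₁₀(2.226) = 3.47 dB

3.47 dB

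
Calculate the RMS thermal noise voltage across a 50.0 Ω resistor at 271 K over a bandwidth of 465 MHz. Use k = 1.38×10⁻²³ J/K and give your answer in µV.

V_n = √(4kTRB)
4kTRB = 4 × 1.38×10⁻²³ × 271 × 5.00×10¹ × 4.65×10⁸ = 3.48×10⁻¹⁰ V²
V_n = √(3.48×10⁻¹⁰) = 1.86×10⁻⁵ V = 18.6 µV

18.6 µV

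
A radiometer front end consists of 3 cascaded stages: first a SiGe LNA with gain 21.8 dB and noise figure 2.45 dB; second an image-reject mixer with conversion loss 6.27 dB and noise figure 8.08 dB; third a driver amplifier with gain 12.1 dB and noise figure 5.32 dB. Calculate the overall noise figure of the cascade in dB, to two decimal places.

2.70 dB

Convert to linear (a loss of L dB is a gain of −L dB): F_i = 10^(NF_i/10), G_i = 10^(G_i,dB/10)
  Stage 1: F_1 = 10^(2.45/10) = 1.758, G_1 = 10^(21.8/10) = 151.4
  Stage 2: F_2 = 10^(8.08/10) = 6.427, G_2 = 10^(−6.27/10) = 0.2360
  Stage 3: F_3 = 10^(5.32/10) = 3.404, G_3 = 10^(12.1/10) = 16.22
Friis cascade:
  F = 1.758 + (6.427 − 1)/151.4 + (3.404 − 1)/35.73 = 1.861
NF = 10 log₁₀(1.861) = 2.70 dB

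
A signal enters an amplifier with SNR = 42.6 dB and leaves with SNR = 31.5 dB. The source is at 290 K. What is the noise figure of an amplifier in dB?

NF (dB) = SNR_in(dB) − SNR_out(dB) when the source is at T₀
NF = 42.6 − 31.5 = 11.1 dB

11.1 dB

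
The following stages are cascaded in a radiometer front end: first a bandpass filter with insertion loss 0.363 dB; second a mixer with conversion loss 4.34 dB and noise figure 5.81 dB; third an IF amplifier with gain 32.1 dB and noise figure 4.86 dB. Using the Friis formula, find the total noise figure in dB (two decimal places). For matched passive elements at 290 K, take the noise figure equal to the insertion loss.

10.10 dB

Convert to linear (a loss of L dB is a gain of −L dB): F_i = 10^(NF_i/10), G_i = 10^(G_i,dB/10)
  Stage 1: F_1 = 10^(0.363/10) = 1.087, G_1 = 10^(−0.363/10) = 0.9198
  Stage 2: F_2 = 10^(5.81/10) = 3.811, G_2 = 10^(−4.34/10) = 0.3681
  Stage 3: F_3 = 10^(4.86/10) = 3.062, G_3 = 10^(32.1/10) = 1622
Friis cascade:
  F = 1.087 + (3.811 − 1)/0.9198 + (3.062 − 1)/0.3386 = 10.23
NF = 10 log₁₀(10.23) = 10.10 dB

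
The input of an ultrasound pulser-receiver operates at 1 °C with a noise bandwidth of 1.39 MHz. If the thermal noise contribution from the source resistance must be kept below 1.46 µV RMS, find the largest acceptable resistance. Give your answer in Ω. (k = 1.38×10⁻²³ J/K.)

101 Ω

T = 1 °C + 273.15 = 274.15 K
Johnson–Nyquist: V_n = √(4kTRB) ⇒ R = V_n² / (4kTB)
4kTB = 4 × 1.38×10⁻²³ × 274.15 × 1.39×10⁶ = 2.10×10⁻¹⁴
R = (1.46×10⁻⁶)² / 2.10×10⁻¹⁴ = 1.01×10² Ω = 101 Ω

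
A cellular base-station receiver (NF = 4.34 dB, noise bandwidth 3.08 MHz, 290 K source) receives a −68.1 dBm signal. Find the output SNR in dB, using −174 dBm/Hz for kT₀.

Noise floor: N = −174 + 10 log₁₀(B) + NF
10 log₁₀(3.08×10⁶) = 64.89 dB
N = −174 + 64.89 + 4.34 = −104.77 dBm
SNR = P_sig − N = −68.1 − (−104.77) = 36.67 dB → 36.7 dB

36.7 dB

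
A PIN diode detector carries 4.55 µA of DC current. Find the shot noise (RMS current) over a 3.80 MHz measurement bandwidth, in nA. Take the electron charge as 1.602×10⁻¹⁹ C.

2.35 nA

I_n = √(2qI·B)
2qI·B = 2 × 1.602×10⁻¹⁹ × 4.55×10⁻⁶ × 3.80×10⁶ = 5.54×10⁻¹⁸ A²
I_n = √(5.54×10⁻¹⁸) = 2.35×10⁻⁹ A = 2.35 nA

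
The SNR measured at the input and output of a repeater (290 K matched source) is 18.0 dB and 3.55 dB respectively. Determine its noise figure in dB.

NF (dB) = SNR_in(dB) − SNR_out(dB) when the source is at T₀
NF = 18.0 − 3.55 = 14.45 dB

14.45 dB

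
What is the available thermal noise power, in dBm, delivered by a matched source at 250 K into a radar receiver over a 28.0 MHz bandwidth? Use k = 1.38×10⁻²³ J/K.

−100.2 dBm

P_n = kTB = 1.38×10⁻²³ × 250 × 2.80×10⁷ = 9.66×10⁻¹⁴ W
In dBm: 10 log₁₀(9.66×10⁻¹⁴ / 10⁻³) = −100.2 dBm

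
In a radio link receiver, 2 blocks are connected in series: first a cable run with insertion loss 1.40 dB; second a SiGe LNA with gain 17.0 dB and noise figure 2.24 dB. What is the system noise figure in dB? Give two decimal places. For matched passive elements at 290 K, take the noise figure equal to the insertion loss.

3.64 dB

Convert to linear (a loss of L dB is a gain of −L dB): F_i = 10^(NF_i/10), G_i = 10^(G_i,dB/10)
  Stage 1: F_1 = 10^(1.40/10) = 1.380, G_1 = 10^(−1.40/10) = 0.7244
  Stage 2: F_2 = 10^(2.24/10) = 1.675, G_2 = 10^(17.0/10) = 50.12
Friis cascade:
  F = 1.380 + (1.675 − 1)/0.7244 = 2.312
NF = 10 log₁₀(2.312) = 3.64 dB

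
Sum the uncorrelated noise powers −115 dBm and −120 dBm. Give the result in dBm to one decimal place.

Convert to linear, add, convert back:
P₁ = 3.16×10⁻¹⁵ W, P₂ = 1.00×10⁻¹⁵ W
P_tot = 4.16×10⁻¹⁵ W → 10 log₁₀(P_tot / 10⁻³) = −113.8 dBm

−113.8 dBm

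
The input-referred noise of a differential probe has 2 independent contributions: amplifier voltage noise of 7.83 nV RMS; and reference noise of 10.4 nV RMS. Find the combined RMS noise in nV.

13.0 nV

Uncorrelated sources add in power (mean-square): V_tot = √(ΣV_i²)
V_tot = √[(7.83×10⁻⁹)² + (1.04×10⁻⁸)²] = 1.30×10⁻⁸ V = 13.0 nV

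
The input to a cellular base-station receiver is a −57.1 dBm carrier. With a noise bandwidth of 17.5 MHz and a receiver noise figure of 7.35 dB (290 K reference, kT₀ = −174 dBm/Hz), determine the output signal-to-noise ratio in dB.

Noise floor: N = −174 + 10 log₁₀(B) + NF
10 log₁₀(1.75×10⁷) = 72.43 dB
N = −174 + 72.43 + 7.35 = −94.22 dBm
SNR = P_sig − N = −57.1 − (−94.22) = 37.12 dB → 37.1 dB

37.1 dB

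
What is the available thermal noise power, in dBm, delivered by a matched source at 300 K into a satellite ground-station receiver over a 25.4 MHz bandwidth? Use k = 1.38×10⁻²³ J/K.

P_n = kTB = 1.38×10⁻²³ × 300 × 2.54×10⁷ = 1.05×10⁻¹³ W
In dBm: 10 log₁₀(1.05×10⁻¹³ / 10⁻³) = −99.8 dBm

−99.8 dBm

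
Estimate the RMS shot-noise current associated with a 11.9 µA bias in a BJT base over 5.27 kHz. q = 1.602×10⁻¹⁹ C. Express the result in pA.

142 pA

I_n = √(2qI·B)
2qI·B = 2 × 1.602×10⁻¹⁹ × 1.19×10⁻⁵ × 5.27×10³ = 2.01×10⁻²⁰ A²
I_n = √(2.01×10⁻²⁰) = 1.42×10⁻¹⁰ A = 142 pA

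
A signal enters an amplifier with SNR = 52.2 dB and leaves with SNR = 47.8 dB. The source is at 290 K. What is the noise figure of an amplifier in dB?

NF (dB) = SNR_in(dB) − SNR_out(dB) when the source is at T₀
NF = 52.2 − 47.8 = 4.4 dB

4.4 dB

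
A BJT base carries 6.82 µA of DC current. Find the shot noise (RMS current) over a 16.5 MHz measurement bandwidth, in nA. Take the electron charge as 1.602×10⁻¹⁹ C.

I_n = √(2qI·B)
2qI·B = 2 × 1.602×10⁻¹⁹ × 6.82×10⁻⁶ × 1.65×10⁷ = 3.61×10⁻¹⁷ A²
I_n = √(3.61×10⁻¹⁷) = 6.00×10⁻⁹ A = 6.00 nA

6.00 nA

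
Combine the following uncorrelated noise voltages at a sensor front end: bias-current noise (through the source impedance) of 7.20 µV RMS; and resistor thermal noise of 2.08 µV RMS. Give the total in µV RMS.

7.49 µV

Uncorrelated sources add in power (mean-square): V_tot = √(ΣV_i²)
V_tot = √[(7.20×10⁻⁶)² + (2.08×10⁻⁶)²] = 7.49×10⁻⁶ V = 7.49 µV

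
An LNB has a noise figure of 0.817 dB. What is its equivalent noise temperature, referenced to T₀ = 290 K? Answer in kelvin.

F = 10^(0.817/10) = 1.20698
T_e = (F − 1)·T₀ = (1.20698 − 1) × 290 = 60.0 K

60.0 K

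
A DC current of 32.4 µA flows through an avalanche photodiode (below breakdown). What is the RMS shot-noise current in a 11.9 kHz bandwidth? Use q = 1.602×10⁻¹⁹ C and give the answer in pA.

351 pA

I_n = √(2qI·B)
2qI·B = 2 × 1.602×10⁻¹⁹ × 3.24×10⁻⁵ × 1.19×10⁴ = 1.24×10⁻¹⁹ A²
I_n = √(1.24×10⁻¹⁹) = 3.51×10⁻¹⁰ A = 351 pA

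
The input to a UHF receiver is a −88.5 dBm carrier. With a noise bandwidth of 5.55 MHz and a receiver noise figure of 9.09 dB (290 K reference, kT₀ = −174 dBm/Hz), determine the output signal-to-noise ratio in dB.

Noise floor: N = −174 + 10 log₁₀(B) + NF
10 log₁₀(5.55×10⁶) = 67.44 dB
N = −174 + 67.44 + 9.09 = −97.47 dBm
SNR = P_sig − N = −88.5 − (−97.47) = 8.97 dB → 9.0 dB

9.0 dB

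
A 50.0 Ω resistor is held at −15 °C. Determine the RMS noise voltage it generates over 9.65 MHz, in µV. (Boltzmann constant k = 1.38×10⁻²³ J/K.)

2.62 µV

T = −15 °C + 273.15 = 258.15 K
V_n = √(4kTRB)
4kTRB = 4 × 1.38×10⁻²³ × 258.15 × 5.00×10¹ × 9.65×10⁶ = 6.88×10⁻¹² V²
V_n = √(6.88×10⁻¹²) = 2.62×10⁻⁶ V = 2.62 µV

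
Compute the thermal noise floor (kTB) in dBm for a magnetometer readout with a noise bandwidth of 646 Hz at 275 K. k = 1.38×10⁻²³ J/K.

−146.1 dBm

P_n = kTB = 1.38×10⁻²³ × 275 × 6.46×10² = 2.45×10⁻¹⁸ W
In dBm: 10 log₁₀(2.45×10⁻¹⁸ / 10⁻³) = −146.1 dBm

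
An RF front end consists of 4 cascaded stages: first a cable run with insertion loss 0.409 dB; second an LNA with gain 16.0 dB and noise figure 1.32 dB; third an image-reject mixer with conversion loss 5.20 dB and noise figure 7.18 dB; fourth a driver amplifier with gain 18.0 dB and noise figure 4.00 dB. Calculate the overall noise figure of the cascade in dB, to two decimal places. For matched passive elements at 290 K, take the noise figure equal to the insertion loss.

Convert to linear (a loss of L dB is a gain of −L dB): F_i = 10^(NF_i/10), G_i = 10^(G_i,dB/10)
  Stage 1: F_1 = 10^(0.409/10) = 1.099, G_1 = 10^(−0.409/10) = 0.9101
  Stage 2: F_2 = 10^(1.32/10) = 1.355, G_2 = 10^(16.0/10) = 39.81
  Stage 3: F_3 = 10^(7.18/10) = 5.224, G_3 = 10^(−5.20/10) = 0.3020
  Stage 4: F_4 = 10^(4.00/10) = 2.512, G_4 = 10^(18.0/10) = 63.10
Friis cascade:
  F = 1.099 + (1.355 − 1)/0.9101 + (5.224 − 1)/36.23 + (2.512 − 1)/10.94 = 1.744
NF = 10 log₁₀(1.744) = 2.41 dB

2.41 dB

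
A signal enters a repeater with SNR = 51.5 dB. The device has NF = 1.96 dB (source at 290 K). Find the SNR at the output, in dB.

By definition F = SNR_in/SNR_out, so in dB: SNR_out = SNR_in − NF
SNR_out = 51.5 − 1.96 = 49.54 dB

49.54 dB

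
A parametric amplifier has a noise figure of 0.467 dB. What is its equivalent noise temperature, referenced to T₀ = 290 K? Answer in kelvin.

32.9 K

F = 10^(0.467/10) = 1.11353
T_e = (F − 1)·T₀ = (1.11353 − 1) × 290 = 32.9 K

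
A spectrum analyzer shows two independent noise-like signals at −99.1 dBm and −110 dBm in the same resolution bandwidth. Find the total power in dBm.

−98.8 dBm

Convert to linear, add, convert back:
P₁ = 1.23×10⁻¹³ W, P₂ = 1.00×10⁻¹⁴ W
P_tot = 1.33×10⁻¹³ W → 10 log₁₀(P_tot / 10⁻³) = −98.8 dBm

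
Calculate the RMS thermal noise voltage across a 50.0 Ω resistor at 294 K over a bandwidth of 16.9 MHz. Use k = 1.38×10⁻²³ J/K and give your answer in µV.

V_n = √(4kTRB)
4kTRB = 4 × 1.38×10⁻²³ × 294 × 5.00×10¹ × 1.69×10⁷ = 1.37×10⁻¹¹ V²
V_n = √(1.37×10⁻¹¹) = 3.70×10⁻⁶ V = 3.70 µV

3.70 µV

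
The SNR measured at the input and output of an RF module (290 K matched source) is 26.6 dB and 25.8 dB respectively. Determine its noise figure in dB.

0.8 dB

NF (dB) = SNR_in(dB) − SNR_out(dB) when the source is at T₀
NF = 26.6 − 25.8 = 0.8 dB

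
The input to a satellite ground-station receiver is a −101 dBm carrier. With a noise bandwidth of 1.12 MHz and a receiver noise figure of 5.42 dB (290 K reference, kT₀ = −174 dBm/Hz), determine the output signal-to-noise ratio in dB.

7.1 dB

Noise floor: N = −174 + 10 log₁₀(B) + NF
10 log₁₀(1.12×10⁶) = 60.49 dB
N = −174 + 60.49 + 5.42 = −108.09 dBm
SNR = P_sig − N = −101 − (−108.09) = 7.09 dB → 7.1 dB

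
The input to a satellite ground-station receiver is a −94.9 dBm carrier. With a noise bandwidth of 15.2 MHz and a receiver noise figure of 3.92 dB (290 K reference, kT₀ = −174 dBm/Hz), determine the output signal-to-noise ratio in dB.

3.4 dB

Noise floor: N = −174 + 10 log₁₀(B) + NF
10 log₁₀(1.52×10⁷) = 71.82 dB
N = −174 + 71.82 + 3.92 = −98.26 dBm
SNR = P_sig − N = −94.9 − (−98.26) = 3.36 dB → 3.4 dB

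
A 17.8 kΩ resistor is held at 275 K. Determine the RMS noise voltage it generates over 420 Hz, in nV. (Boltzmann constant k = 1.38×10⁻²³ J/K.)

V_n = √(4kTRB)
4kTRB = 4 × 1.38×10⁻²³ × 275 × 1.78×10⁴ × 4.20×10² = 1.13×10⁻¹³ V²
V_n = √(1.13×10⁻¹³) = 3.37×10⁻⁷ V = 337 nV

337 nV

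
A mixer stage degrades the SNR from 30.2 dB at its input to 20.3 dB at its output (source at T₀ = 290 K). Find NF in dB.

NF (dB) = SNR_in(dB) − SNR_out(dB) when the source is at T₀
NF = 30.2 − 20.3 = 9.9 dB

9.9 dB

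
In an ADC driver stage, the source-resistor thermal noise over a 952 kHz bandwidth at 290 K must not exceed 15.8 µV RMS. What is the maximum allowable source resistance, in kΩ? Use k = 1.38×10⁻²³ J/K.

16.4 kΩ

Johnson–Nyquist: V_n = √(4kTRB) ⇒ R = V_n² / (4kTB)
4kTB = 4 × 1.38×10⁻²³ × 290 × 9.52×10⁵ = 1.52×10⁻¹⁴
R = (1.58×10⁻⁵)² / 1.52×10⁻¹⁴ = 1.64×10⁴ Ω = 16.4 kΩ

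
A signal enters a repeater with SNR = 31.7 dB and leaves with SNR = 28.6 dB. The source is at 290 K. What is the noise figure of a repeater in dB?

NF (dB) = SNR_in(dB) − SNR_out(dB) when the source is at T₀
NF = 31.7 − 28.6 = 3.1 dB

3.1 dB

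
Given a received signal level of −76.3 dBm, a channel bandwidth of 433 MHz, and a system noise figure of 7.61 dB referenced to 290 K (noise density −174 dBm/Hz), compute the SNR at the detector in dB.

3.7 dB

Noise floor: N = −174 + 10 log₁₀(B) + NF
10 log₁₀(4.33×10⁸) = 86.36 dB
N = −174 + 86.36 + 7.61 = −80.03 dBm
SNR = P_sig − N = −76.3 − (−80.03) = 3.73 dB → 3.7 dB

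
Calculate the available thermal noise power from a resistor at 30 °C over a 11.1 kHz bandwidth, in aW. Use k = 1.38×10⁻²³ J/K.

46.4 aW

T = 30 °C + 273.15 = 303.15 K
P_n = kTB = 1.38×10⁻²³ × 303.15 × 1.11×10⁴ = 4.64×10⁻¹⁷ W = 46.4 aW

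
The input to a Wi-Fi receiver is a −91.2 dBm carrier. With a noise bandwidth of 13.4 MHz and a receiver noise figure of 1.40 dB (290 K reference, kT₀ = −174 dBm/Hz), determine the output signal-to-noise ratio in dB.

10.1 dB

Noise floor: N = −174 + 10 log₁₀(B) + NF
10 log₁₀(1.34×10⁷) = 71.27 dB
N = −174 + 71.27 + 1.40 = −101.33 dBm
SNR = P_sig − N = −91.2 − (−101.33) = 10.13 dB → 10.1 dB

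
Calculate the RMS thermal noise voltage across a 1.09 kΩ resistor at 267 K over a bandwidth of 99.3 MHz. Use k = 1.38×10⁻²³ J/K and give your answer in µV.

39.9 µV

V_n = √(4kTRB)
4kTRB = 4 × 1.38×10⁻²³ × 267 × 1.09×10³ × 9.93×10⁷ = 1.60×10⁻⁹ V²
V_n = √(1.60×10⁻⁹) = 3.99×10⁻⁵ V = 39.9 µV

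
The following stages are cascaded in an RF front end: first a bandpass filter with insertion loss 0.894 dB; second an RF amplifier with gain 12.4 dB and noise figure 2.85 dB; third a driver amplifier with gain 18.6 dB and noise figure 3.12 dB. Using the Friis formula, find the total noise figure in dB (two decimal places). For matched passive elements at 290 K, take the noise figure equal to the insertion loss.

3.88 dB

Convert to linear (a loss of L dB is a gain of −L dB): F_i = 10^(NF_i/10), G_i = 10^(G_i,dB/10)
  Stage 1: F_1 = 10^(0.894/10) = 1.229, G_1 = 10^(−0.894/10) = 0.8140
  Stage 2: F_2 = 10^(2.85/10) = 1.928, G_2 = 10^(12.4/10) = 17.38
  Stage 3: F_3 = 10^(3.12/10) = 2.051, G_3 = 10^(18.6/10) = 72.44
Friis cascade:
  F = 1.229 + (1.928 − 1)/0.8140 + (2.051 − 1)/14.14 = 2.442
NF = 10 log₁₀(2.442) = 3.88 dB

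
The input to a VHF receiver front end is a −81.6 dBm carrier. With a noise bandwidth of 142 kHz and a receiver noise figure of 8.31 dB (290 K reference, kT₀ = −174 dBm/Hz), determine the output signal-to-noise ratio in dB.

Noise floor: N = −174 + 10 log₁₀(B) + NF
10 log₁₀(1.42×10⁵) = 51.52 dB
N = −174 + 51.52 + 8.31 = −114.17 dBm
SNR = P_sig − N = −81.6 − (−114.17) = 32.57 dB → 32.6 dB

32.6 dB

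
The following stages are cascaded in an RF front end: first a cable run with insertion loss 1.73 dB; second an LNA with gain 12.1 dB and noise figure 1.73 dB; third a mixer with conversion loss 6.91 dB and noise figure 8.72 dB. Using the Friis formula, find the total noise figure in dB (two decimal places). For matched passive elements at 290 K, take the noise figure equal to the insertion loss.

4.49 dB

Convert to linear (a loss of L dB is a gain of −L dB): F_i = 10^(NF_i/10), G_i = 10^(G_i,dB/10)
  Stage 1: F_1 = 10^(1.73/10) = 1.489, G_1 = 10^(−1.73/10) = 0.6714
  Stage 2: F_2 = 10^(1.73/10) = 1.489, G_2 = 10^(12.1/10) = 16.22
  Stage 3: F_3 = 10^(8.72/10) = 7.447, G_3 = 10^(−6.91/10) = 0.2037
Friis cascade:
  F = 1.489 + (1.489 − 1)/0.6714 + (7.447 − 1)/10.89 = 2.810
NF = 10 log₁₀(2.810) = 4.49 dB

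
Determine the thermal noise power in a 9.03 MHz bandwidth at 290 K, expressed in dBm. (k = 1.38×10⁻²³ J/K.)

−104.4 dBm

P_n = kTB = 1.38×10⁻²³ × 290 × 9.03×10⁶ = 3.61×10⁻¹⁴ W
In dBm: 10 log₁₀(3.61×10⁻¹⁴ / 10⁻³) = −104.4 dBm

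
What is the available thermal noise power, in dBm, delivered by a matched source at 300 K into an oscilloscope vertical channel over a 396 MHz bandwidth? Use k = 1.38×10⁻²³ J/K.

−87.9 dBm

P_n = kTB = 1.38×10⁻²³ × 300 × 3.96×10⁸ = 1.64×10⁻¹² W
In dBm: 10 log₁₀(1.64×10⁻¹² / 10⁻³) = −87.9 dBm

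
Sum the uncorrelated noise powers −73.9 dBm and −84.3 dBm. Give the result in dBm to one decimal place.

−73.5 dBm

Convert to linear, add, convert back:
P₁ = 4.07×10⁻¹¹ W, P₂ = 3.72×10⁻¹² W
P_tot = 4.45×10⁻¹¹ W → 10 log₁₀(P_tot / 10⁻³) = −73.5 dBm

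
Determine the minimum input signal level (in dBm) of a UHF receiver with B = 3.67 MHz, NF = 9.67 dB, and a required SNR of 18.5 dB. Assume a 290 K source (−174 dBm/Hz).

−80.2 dBm

Sensitivity = −174 + 10 log₁₀(B) + NF + SNR_min
= −174 + 65.65 + 9.67 + 18.5
= −80.18 dBm → −80.2 dBm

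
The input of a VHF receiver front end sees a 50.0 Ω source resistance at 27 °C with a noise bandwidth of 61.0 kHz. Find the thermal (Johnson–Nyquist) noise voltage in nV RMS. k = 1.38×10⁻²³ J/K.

T = 27 °C + 273.15 = 300.15 K
V_n = √(4kTRB)
4kTRB = 4 × 1.38×10⁻²³ × 300.15 × 5.00×10¹ × 6.10×10⁴ = 5.05×10⁻¹⁴ V²
V_n = √(5.05×10⁻¹⁴) = 2.25×10⁻⁷ V = 225 nV

225 nV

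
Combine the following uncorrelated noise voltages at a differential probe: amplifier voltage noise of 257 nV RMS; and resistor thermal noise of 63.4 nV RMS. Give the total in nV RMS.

Uncorrelated sources add in power (mean-square): V_tot = √(ΣV_i²)
V_tot = √[(2.57×10⁻⁷)² + (6.34×10⁻⁸)²] = 2.65×10⁻⁷ V = 265 nV

265 nV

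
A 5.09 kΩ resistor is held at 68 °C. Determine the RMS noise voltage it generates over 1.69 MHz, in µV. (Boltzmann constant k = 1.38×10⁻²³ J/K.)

12.7 µV

T = 68 °C + 273.15 = 341.15 K
V_n = √(4kTRB)
4kTRB = 4 × 1.38×10⁻²³ × 341.15 × 5.09×10³ × 1.69×10⁶ = 1.62×10⁻¹⁰ V²
V_n = √(1.62×10⁻¹⁰) = 1.27×10⁻⁵ V = 12.7 µV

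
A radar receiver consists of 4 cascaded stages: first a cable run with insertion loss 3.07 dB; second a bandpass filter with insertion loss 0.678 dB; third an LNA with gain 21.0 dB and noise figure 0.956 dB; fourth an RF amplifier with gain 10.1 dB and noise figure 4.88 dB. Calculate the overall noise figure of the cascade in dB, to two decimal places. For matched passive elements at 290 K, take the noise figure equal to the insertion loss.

4.76 dB

Convert to linear (a loss of L dB is a gain of −L dB): F_i = 10^(NF_i/10), G_i = 10^(G_i,dB/10)
  Stage 1: F_1 = 10^(3.07/10) = 2.028, G_1 = 10^(−3.07/10) = 0.4932
  Stage 2: F_2 = 10^(0.678/10) = 1.169, G_2 = 10^(−0.678/10) = 0.8555
  Stage 3: F_3 = 10^(0.956/10) = 1.246, G_3 = 10^(21.0/10) = 125.9
  Stage 4: F_4 = 10^(4.88/10) = 3.076, G_4 = 10^(10.1/10) = 10.23
Friis cascade:
  F = 2.028 + (1.169 − 1)/0.4932 + (1.246 − 1)/0.4219 + (3.076 − 1)/53.11 = 2.993
NF = 10 log₁₀(2.993) = 4.76 dB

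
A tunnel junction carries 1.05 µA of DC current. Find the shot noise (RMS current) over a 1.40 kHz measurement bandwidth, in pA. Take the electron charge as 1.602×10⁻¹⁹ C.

21.7 pA

I_n = √(2qI·B)
2qI·B = 2 × 1.602×10⁻¹⁹ × 1.05×10⁻⁶ × 1.40×10³ = 4.71×10⁻²² A²
I_n = √(4.71×10⁻²²) = 2.17×10⁻¹¹ A = 21.7 pA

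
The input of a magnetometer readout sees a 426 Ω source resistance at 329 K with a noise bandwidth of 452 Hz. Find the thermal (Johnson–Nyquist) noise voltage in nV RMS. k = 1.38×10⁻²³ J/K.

59.1 nV

V_n = √(4kTRB)
4kTRB = 4 × 1.38×10⁻²³ × 329 × 4.26×10² × 4.52×10² = 3.50×10⁻¹⁵ V²
V_n = √(3.50×10⁻¹⁵) = 5.91×10⁻⁸ V = 59.1 nV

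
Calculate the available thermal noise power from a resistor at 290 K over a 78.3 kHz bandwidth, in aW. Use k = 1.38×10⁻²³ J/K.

P_n = kTB = 1.38×10⁻²³ × 290 × 7.83×10⁴ = 3.13×10⁻¹⁶ W = 313 aW

313 aW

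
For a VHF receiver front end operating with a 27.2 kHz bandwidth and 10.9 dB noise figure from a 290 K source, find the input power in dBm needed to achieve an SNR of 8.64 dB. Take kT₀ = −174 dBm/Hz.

−110.1 dBm

Sensitivity = −174 + 10 log₁₀(B) + NF + SNR_min
= −174 + 44.35 + 10.9 + 8.64
= −110.11 dBm → −110.1 dBm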